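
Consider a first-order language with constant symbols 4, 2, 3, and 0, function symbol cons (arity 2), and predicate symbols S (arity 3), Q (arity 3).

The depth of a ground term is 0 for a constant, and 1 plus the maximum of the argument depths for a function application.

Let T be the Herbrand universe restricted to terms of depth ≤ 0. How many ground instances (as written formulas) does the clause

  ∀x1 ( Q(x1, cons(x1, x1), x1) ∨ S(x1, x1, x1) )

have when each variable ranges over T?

4

Ground terms of depth ≤ 0:
  If N_k denotes the number of depth-≤k ground terms, the 4 constants give N_0 = 4, and each function symbol of arity r contributes N_{k-1}^r new terms at level k: N_k = 4 + N_{k-1}^2.
  N_0 = 4
  Explicitly: 4, 2, 3, 0.
So there are 4 ground terms available for substitution.
The variable x1 ranges independently over the available ground terms, and distinct assignments produce distinct instances.
Number of ground instances = 4.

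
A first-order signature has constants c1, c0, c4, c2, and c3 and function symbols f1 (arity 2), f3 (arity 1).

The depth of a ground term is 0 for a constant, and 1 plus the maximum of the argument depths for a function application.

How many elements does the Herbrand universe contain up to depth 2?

Let N_k = |{terms of depth ≤ k}|. Then N_0 = 5 and N_k = 5 + N_{k-1}^2 + N_{k-1} for k ≥ 1 (one summand per function symbol, arity giving the exponent).
N_0 = 5
N_1 = 5 + 5^2 + 5 = 35
N_2 = 5 + 35^2 + 35 = 1265

1265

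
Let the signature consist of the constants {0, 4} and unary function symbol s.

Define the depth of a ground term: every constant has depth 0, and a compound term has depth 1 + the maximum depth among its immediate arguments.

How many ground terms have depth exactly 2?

2

Let N_k count ground terms of depth at most k. Each non-constant term of depth ≤ k is some function symbol applied to depth-≤(k−1) arguments, giving N_k = 2 + N_{k-1}.
N_0 = 2
N_1 = 2 + 2 = 4
N_2 = 2 + 4 = 6
Terms of depth exactly 2: N_2 − N_1 = 6 − 4 = 2.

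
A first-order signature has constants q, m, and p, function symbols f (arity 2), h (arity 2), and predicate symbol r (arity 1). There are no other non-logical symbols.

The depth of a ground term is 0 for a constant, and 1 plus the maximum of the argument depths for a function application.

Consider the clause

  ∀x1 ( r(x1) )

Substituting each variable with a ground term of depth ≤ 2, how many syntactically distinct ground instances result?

Ground terms of depth ≤ 2:
  If N_k denotes the number of depth-≤k ground terms, the 3 constants give N_0 = 3, and each function symbol of arity r contributes N_{k-1}^r new terms at level k: N_k = 3 + N_{k-1}^2 + N_{k-1}^2.
  N_0 = 3
  N_1 = 3 + 3^2 + 3^2 = 21
  N_2 = 3 + 21^2 + 21^2 = 885
So there are 885 ground terms available for substitution.
The body mentions the single quantified variable x1; since ground terms form a free algebra, no two substitutions collapse to the same formula.
Number of ground instances = 885.

885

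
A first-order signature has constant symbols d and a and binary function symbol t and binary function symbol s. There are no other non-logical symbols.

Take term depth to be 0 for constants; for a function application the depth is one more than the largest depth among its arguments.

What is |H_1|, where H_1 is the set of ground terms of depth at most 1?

If N_k denotes the number of depth-≤k ground terms, the 2 constants give N_0 = 2, and each function symbol of arity r contributes N_{k-1}^r new terms at level k: N_k = 2 + N_{k-1}^2 + N_{k-1}^2.
N_0 = 2
N_1 = 2 + 2^2 + 2^2 = 10
Explicitly: d, a, t(d, d), t(d, a), t(a, d), t(a, a), s(d, d), s(d, a), s(a, d), s(a, a).

10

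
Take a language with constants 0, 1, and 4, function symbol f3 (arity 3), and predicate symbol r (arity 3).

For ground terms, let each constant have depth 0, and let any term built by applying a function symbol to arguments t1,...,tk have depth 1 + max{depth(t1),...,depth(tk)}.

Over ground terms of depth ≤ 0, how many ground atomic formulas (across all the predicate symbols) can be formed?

First count ground terms of depth ≤ 0.
If N_k denotes the number of depth-≤k ground terms, the 3 constants give N_0 = 3, and each function symbol of arity r contributes N_{k-1}^r new terms at level k: N_k = 3 + N_{k-1}^3.
N_0 = 3
So |H| = 3.
A ground atom is a predicate applied to a tuple of terms from H, so the count is the sum over predicates of |H|^arity:
  r: 3^3 = 27
Total ground atoms: 27.

27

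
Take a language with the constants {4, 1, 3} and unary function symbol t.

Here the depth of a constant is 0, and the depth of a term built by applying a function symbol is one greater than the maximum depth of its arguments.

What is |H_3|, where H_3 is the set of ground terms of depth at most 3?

12

Write N_k for the number of ground terms of depth ≤ k. A term of depth ≤ k is either a constant or a function symbol applied to arguments of depth ≤ k−1, so N_k = 3 + N_{k-1}.
N_0 = 3
N_1 = 3 + 3 = 6
N_2 = 3 + 6 = 9
N_3 = 3 + 9 = 12
Explicitly: 4, 1, 3, t(4), t(1), t(3), t(t(4)), t(t(1)), t(t(3)), t(t(t(4))), t(t(t(1))), t(t(t(3))).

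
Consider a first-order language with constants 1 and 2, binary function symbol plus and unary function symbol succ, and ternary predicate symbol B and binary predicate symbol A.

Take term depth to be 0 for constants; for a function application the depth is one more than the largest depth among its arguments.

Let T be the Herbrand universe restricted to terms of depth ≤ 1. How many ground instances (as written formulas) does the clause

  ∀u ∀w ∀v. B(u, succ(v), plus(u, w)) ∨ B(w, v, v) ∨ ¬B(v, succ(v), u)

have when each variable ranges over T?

Ground terms of depth ≤ 1:
  Count level by level. With function symbols plus/2, succ/1, the terms of depth ≤ k are the 2 constants together with each function applied to depth-≤(k−1) tuples, so N_k = 2 + N_{k-1}^2 + N_{k-1}.
  N_0 = 2
  N_1 = 2 + 2^2 + 2 = 8
  Explicitly: 1, 2, plus(1, 1), plus(1, 2), plus(2, 1), plus(2, 2), succ(1), succ(2).
So there are 8 ground terms available for substitution.
The body mentions every one of the 3 quantified variables; since ground terms form a free algebra, no two substitutions collapse to the same formula.
Number of ground instances = 8^3 = 512.

512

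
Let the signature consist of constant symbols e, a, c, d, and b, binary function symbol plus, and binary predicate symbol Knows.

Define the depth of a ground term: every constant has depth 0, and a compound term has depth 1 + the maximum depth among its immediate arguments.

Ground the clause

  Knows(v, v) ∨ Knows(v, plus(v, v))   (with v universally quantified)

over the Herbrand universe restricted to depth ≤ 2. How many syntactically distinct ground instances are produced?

905

Ground terms of depth ≤ 2:
  Let N_k count ground terms of depth at most k. Each non-constant term of depth ≤ k is some function symbol applied to depth-≤(k−1) arguments, giving N_k = 5 + N_{k-1}^2.
  N_0 = 5
  N_1 = 5 + 5^2 = 30
  N_2 = 5 + 30^2 = 905
So there are 905 ground terms available for substitution.
The variable v ranges independently over the available ground terms, and distinct assignments produce distinct instances.
Number of ground instances = 905.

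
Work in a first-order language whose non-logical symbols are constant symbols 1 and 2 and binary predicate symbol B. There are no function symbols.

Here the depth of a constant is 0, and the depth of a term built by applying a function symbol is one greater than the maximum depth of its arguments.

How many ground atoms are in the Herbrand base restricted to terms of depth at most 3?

First count ground terms of depth ≤ 3.
With no function symbols every ground term is a constant, so there are exactly 2 ground terms at every depth bound.
N_0 = 2
N_1 = 2
N_2 = 2
N_3 = 2
Explicitly: 1, 2.
So |H| = 2.
For each predicate symbol, the number of ground atoms is |H| raised to its arity; summing:
  B: 2^2 = 4
Total ground atoms: 4.

4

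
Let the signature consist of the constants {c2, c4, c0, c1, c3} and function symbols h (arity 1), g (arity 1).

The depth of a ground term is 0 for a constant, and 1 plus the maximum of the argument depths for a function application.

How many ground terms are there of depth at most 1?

Let N_k = |{terms of depth ≤ k}|. Then N_0 = 5 and N_k = 5 + N_{k-1} + N_{k-1} for k ≥ 1 (one summand per function symbol, arity giving the exponent).
N_0 = 5
N_1 = 5 + 5 + 5 = 15

15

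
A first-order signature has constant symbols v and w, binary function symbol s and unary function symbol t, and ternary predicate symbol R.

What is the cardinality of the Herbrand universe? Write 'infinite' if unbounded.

infinite

The signature has at least one function symbol (s, arity 2) and at least one constant (v).
Iterating s gives infinitely many distinct ground terms: v, s(v, v), s(s(v, v), s(v, v)), ...
So the Herbrand universe is infinite.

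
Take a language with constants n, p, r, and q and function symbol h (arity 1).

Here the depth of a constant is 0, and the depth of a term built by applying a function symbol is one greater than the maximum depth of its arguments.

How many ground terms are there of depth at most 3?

Count level by level. With function symbols h/1, the terms of depth ≤ k are the 4 constants together with each function applied to depth-≤(k−1) tuples, so N_k = 4 + N_{k-1}.
N_0 = 4
N_1 = 4 + 4 = 8
N_2 = 4 + 8 = 12
N_3 = 4 + 12 = 16

16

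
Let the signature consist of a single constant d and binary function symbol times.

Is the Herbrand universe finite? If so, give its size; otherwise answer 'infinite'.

The signature has at least one function symbol (times, arity 2) and at least one constant (d).
Iterating times gives infinitely many distinct ground terms: d, times(d, d), times(times(d, d), times(d, d)), ...
So the Herbrand universe is infinite.

infinite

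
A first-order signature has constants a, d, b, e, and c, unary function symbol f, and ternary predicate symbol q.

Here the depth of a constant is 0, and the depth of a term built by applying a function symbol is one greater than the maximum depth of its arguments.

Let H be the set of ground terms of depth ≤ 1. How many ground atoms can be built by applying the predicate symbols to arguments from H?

1000

First count ground terms of depth ≤ 1.
Let N_k count ground terms of depth at most k. Each non-constant term of depth ≤ k is some function symbol applied to depth-≤(k−1) arguments, giving N_k = 5 + N_{k-1}.
N_0 = 5
N_1 = 5 + 5 = 10
So |H| = 10.
For each predicate symbol, the number of ground atoms is |H| raised to its arity; summing:
  q: 10^3 = 1000
Total ground atoms: 1000.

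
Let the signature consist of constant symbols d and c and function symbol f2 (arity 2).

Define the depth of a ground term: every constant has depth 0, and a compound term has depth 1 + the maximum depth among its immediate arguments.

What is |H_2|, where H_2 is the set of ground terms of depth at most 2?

Write N_k for the number of ground terms of depth ≤ k. A term of depth ≤ k is either a constant or a function symbol applied to arguments of depth ≤ k−1, so N_k = 2 + N_{k-1}^2.
N_0 = 2
N_1 = 2 + 2^2 = 6
N_2 = 2 + 6^2 = 38

38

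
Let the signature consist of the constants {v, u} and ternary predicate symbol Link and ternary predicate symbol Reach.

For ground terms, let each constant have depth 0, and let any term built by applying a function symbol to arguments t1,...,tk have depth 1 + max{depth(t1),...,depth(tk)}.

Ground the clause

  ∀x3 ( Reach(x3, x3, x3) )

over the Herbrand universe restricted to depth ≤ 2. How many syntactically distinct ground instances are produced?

Ground terms of depth ≤ 2:
  With no function symbols every ground term is a constant, so there are exactly 2 ground terms at every depth bound.
  N_0 = 2
  N_1 = 2
  N_2 = 2
  Explicitly: v, u.
So there are 2 ground terms available for substitution.
There is 1 variable to instantiate (x3),  occurring in at least one literal, so different choices give different ground instances.
Number of ground instances = 2.

2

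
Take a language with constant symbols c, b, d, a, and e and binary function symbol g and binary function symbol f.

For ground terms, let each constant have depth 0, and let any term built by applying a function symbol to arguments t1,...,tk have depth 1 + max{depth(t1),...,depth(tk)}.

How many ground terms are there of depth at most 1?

Let N_k = |{terms of depth ≤ k}|. Then N_0 = 5 and N_k = 5 + N_{k-1}^2 + N_{k-1}^2 for k ≥ 1 (one summand per function symbol, arity giving the exponent).
N_0 = 5
N_1 = 5 + 5^2 + 5^2 = 55

55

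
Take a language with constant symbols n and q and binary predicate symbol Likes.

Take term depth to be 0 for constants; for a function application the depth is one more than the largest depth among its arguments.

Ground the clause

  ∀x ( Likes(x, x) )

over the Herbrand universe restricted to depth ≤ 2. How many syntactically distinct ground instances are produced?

2

Ground terms of depth ≤ 2:
  With no function symbols every ground term is a constant, so there are exactly 2 ground terms at every depth bound.
  N_0 = 2
  N_1 = 2
  N_2 = 2
  Explicitly: n, q.
So there are 2 ground terms available for substitution.
There is 1 variable to instantiate (x),  occurring in at least one literal, so different choices give different ground instances.
Number of ground instances = 2.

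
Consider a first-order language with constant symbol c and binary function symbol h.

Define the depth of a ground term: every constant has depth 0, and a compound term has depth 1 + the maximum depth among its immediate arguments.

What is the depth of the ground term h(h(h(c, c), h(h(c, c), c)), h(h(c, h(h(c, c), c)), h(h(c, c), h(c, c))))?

5

depth(h(c, c)) = 1 + max(0, 0) = 1
depth(h(h(c, c), c)) = 1 + max(1, 0) = 2
depth(h(h(c, c), h(h(c, c), c))) = 1 + max(1, 2) = 3
depth(h(c, h(h(c, c), c))) = 1 + max(0, 2) = 3
depth(h(h(c, c), h(c, c))) = 1 + max(1, 1) = 2
depth(h(h(c, h(h(c, c), c)), h(h(c, c), h(c, c)))) = 1 + max(3, 2) = 4
depth(h(h(h(c, c), h(h(c, c), c)), h(h(c, h(h(c, c), c)), h(h(c, c), h(c, c))))) = 1 + max(3, 4) = 5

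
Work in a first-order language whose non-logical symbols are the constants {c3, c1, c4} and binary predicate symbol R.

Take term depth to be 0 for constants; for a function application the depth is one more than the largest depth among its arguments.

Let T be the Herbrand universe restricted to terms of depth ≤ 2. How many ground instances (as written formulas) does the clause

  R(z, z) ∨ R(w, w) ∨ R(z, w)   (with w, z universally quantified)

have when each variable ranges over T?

9

Ground terms of depth ≤ 2:
  With no function symbols every ground term is a constant, so there are exactly 3 ground terms at every depth bound.
  N_0 = 3
  N_1 = 3
  N_2 = 3
  Explicitly: c3, c1, c4.
So there are 3 ground terms available for substitution.
There are 2 variables to instantiate (w, z), each occurring in at least one literal, so different choices give different ground instances.
Number of ground instances = 3^2 = 9.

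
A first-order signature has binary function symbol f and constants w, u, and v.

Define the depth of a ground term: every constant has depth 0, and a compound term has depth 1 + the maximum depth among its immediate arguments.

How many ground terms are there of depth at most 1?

Write N_k for the number of ground terms of depth ≤ k. A term of depth ≤ k is either a constant or a function symbol applied to arguments of depth ≤ k−1, so N_k = 3 + N_{k-1}^2.
N_0 = 3
N_1 = 3 + 3^2 = 12
Explicitly: w, u, v, f(w, w), f(w, u), f(w, v), f(u, w), f(u, u), f(u, v), f(v, w), f(v, u), f(v, v).

12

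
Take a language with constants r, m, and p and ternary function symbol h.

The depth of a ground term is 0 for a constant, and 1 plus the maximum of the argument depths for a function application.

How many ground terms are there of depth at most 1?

30

Let N_k count ground terms of depth at most k. Each non-constant term of depth ≤ k is some function symbol applied to depth-≤(k−1) arguments, giving N_k = 3 + N_{k-1}^3.
N_0 = 3
N_1 = 3 + 3^3 = 30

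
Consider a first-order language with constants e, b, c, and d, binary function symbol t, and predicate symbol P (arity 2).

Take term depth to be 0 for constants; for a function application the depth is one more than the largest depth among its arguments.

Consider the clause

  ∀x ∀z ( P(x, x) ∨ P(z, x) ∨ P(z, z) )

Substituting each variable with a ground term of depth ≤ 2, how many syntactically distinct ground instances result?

Ground terms of depth ≤ 2:
  If N_k denotes the number of depth-≤k ground terms, the 4 constants give N_0 = 4, and each function symbol of arity r contributes N_{k-1}^r new terms at level k: N_k = 4 + N_{k-1}^2.
  N_0 = 4
  N_1 = 4 + 4^2 = 20
  N_2 = 4 + 20^2 = 404
So there are 404 ground terms available for substitution.
The clause has 2 distinct variables (x, z), each appearing in the body. In the free term algebra distinct substitutions yield syntactically distinct ground instances.
Number of ground instances = 404^2 = 163216.

163216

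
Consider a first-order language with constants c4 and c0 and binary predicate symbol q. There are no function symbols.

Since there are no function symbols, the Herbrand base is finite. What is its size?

4

With no function symbols, the Herbrand universe is just the 2 constants.
Ground atoms per predicate: q: 2^2 = 4.
Herbrand base size = 4 = 4.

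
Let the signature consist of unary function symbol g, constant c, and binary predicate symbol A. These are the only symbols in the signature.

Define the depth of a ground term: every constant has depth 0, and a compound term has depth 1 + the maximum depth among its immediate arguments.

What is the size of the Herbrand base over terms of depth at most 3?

First count ground terms of depth ≤ 3.
If N_k denotes the number of depth-≤k ground terms, the 1 constant gives N_0 = 1, and each function symbol of arity r contributes N_{k-1}^r new terms at level k: N_k = 1 + N_{k-1}.
N_0 = 1
N_1 = 1 + 1 = 2
N_2 = 1 + 2 = 3
N_3 = 1 + 3 = 4
So |H| = 4.
Ground atoms are formed by filling each argument slot of a predicate with a term from H, so an r-ary predicate gives |H|^r atoms:
  A: 4^2 = 16
Total ground atoms: 16.

16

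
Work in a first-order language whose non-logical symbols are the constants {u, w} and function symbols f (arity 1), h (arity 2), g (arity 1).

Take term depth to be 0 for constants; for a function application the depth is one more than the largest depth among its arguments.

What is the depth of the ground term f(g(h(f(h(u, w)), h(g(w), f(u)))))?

5

depth(h(u, w)) = 1 + max(0, 0) = 1
depth(f(h(u, w))) = 1 + depth(h(u, w)) = 1 + 1 = 2
depth(g(w)) = 1 + depth(w) = 1 + 0 = 1
depth(f(u)) = 1 + depth(u) = 1 + 0 = 1
depth(h(g(w), f(u))) = 1 + max(1, 1) = 2
depth(h(f(h(u, w)), h(g(w), f(u)))) = 1 + max(2, 2) = 3
depth(g(h(f(h(u, w)), h(g(w), f(u))))) = 1 + depth(h(f(h(u, w)), h(g(w), f(u)))) = 1 + 3 = 4
depth(f(g(h(f(h(u, w)), h(g(w), f(u)))))) = 1 + depth(g(h(f(h(u, w)), h(g(w), f(u))))) = 1 + 4 = 5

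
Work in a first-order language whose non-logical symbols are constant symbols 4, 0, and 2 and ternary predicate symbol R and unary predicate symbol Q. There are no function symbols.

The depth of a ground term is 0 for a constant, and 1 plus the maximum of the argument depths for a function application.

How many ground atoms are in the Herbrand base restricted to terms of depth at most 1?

First count ground terms of depth ≤ 1.
With no function symbols every ground term is a constant, so there are exactly 3 ground terms at every depth bound.
N_0 = 3
N_1 = 3
So |H| = 3.
A ground atom is a predicate applied to a tuple of terms from H, so the count is the sum over predicates of |H|^arity:
  R: 3^3 = 27;  Q: 3
Total ground atoms: 27 + 3 = 30.

30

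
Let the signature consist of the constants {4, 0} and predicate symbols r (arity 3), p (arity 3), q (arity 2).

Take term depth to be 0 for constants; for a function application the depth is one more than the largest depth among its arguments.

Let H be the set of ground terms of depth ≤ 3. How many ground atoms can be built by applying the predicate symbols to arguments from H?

20

First count ground terms of depth ≤ 3.
With no function symbols every ground term is a constant, so there are exactly 2 ground terms at every depth bound.
N_0 = 2
N_1 = 2
N_2 = 2
N_3 = 2
So |H| = 2.
A ground atom is a predicate applied to a tuple of terms from H, so the count is the sum over predicates of |H|^arity:
  r: 2^3 = 8;  p: 2^3 = 8;  q: 2^2 = 4
Total ground atoms: 8 + 8 + 4 = 20.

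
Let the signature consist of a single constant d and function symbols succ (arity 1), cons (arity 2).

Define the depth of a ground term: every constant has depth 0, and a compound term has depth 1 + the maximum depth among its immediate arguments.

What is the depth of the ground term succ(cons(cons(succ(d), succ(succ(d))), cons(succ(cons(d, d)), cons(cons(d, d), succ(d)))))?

5

depth(succ(d)) = 1 + depth(d) = 1 + 0 = 1
depth(succ(succ(d))) = 1 + depth(succ(d)) = 1 + 1 = 2
depth(cons(succ(d), succ(succ(d)))) = 1 + max(1, 2) = 3
depth(cons(d, d)) = 1 + max(0, 0) = 1
depth(succ(cons(d, d))) = 1 + depth(cons(d, d)) = 1 + 1 = 2
depth(cons(cons(d, d), succ(d))) = 1 + max(1, 1) = 2
depth(cons(succ(cons(d, d)), cons(cons(d, d), succ(d)))) = 1 + max(2, 2) = 3
depth(cons(cons(succ(d), succ(succ(d))), cons(succ(cons(d, d)), cons(cons(d, d), succ(d))))) = 1 + max(3, 3) = 4
depth(succ(cons(cons(succ(d), succ(succ(d))), cons(succ(cons(d, d)), cons(cons(d, d), succ(d)))))) = 1 + depth(cons(cons(succ(d), succ(succ(d))), cons(succ(cons(d, d)), cons(cons(d, d), succ(d))))) = 1 + 4 = 5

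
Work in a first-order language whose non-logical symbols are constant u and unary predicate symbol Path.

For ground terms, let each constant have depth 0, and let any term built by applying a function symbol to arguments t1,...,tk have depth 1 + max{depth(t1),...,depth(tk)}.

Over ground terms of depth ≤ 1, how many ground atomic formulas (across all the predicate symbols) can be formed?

First count ground terms of depth ≤ 1.
With no function symbols every ground term is a constant, so there is exactly 1 ground term at every depth bound.
N_0 = 1
N_1 = 1
Explicitly: u.
So |H| = 1.
For each predicate symbol, the number of ground atoms is |H| raised to its arity; summing:
  Path: 1
Total ground atoms: 1.

1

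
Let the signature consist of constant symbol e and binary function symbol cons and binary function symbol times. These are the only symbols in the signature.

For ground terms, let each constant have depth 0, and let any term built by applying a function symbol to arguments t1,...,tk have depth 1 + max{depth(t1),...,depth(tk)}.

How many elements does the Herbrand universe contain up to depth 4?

1045459

Let N_k = |{terms of depth ≤ k}|. Then N_0 = 1 and N_k = 1 + N_{k-1}^2 + N_{k-1}^2 for k ≥ 1 (one summand per function symbol, arity giving the exponent).
N_0 = 1
N_1 = 1 + 1^2 + 1^2 = 3
N_2 = 1 + 3^2 + 3^2 = 19
N_3 = 1 + 19^2 + 19^2 = 723
N_4 = 1 + 723^2 + 723^2 = 1045459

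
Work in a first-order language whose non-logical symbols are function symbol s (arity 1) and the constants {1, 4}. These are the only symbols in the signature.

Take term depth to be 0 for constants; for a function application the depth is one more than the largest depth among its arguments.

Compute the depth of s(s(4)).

depth(s(4)) = 1 + depth(4) = 1 + 0 = 1
depth(s(s(4))) = 1 + depth(s(4)) = 1 + 1 = 2

2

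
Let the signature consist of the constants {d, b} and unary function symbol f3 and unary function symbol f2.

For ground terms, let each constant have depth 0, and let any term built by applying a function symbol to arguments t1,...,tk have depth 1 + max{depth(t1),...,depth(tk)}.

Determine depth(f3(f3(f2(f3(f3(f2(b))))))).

6

depth(f2(b)) = 1 + depth(b) = 1 + 0 = 1
depth(f3(f2(b))) = 1 + depth(f2(b)) = 1 + 1 = 2
depth(f3(f3(f2(b)))) = 1 + depth(f3(f2(b))) = 1 + 2 = 3
depth(f2(f3(f3(f2(b))))) = 1 + depth(f3(f3(f2(b)))) = 1 + 3 = 4
depth(f3(f2(f3(f3(f2(b)))))) = 1 + depth(f2(f3(f3(f2(b))))) = 1 + 4 = 5
depth(f3(f3(f2(f3(f3(f2(b))))))) = 1 + depth(f3(f2(f3(f3(f2(b)))))) = 1 + 5 = 6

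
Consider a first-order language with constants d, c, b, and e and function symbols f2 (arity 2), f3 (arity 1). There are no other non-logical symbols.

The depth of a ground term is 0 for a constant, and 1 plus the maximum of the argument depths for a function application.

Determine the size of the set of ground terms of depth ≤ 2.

If N_k denotes the number of depth-≤k ground terms, the 4 constants give N_0 = 4, and each function symbol of arity r contributes N_{k-1}^r new terms at level k: N_k = 4 + N_{k-1}^2 + N_{k-1}.
N_0 = 4
N_1 = 4 + 4^2 + 4 = 24
N_2 = 4 + 24^2 + 24 = 604

604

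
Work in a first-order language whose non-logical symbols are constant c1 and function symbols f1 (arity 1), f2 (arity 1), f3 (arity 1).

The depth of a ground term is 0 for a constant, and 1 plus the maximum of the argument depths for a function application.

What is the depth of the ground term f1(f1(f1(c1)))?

depth(f1(c1)) = 1 + depth(c1) = 1 + 0 = 1
depth(f1(f1(c1))) = 1 + depth(f1(c1)) = 1 + 1 = 2
depth(f1(f1(f1(c1)))) = 1 + depth(f1(f1(c1))) = 1 + 2 = 3

3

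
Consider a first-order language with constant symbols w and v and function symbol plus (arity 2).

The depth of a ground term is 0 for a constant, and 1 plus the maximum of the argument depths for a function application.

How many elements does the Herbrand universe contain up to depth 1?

Write N_k for the number of ground terms of depth ≤ k. A term of depth ≤ k is either a constant or a function symbol applied to arguments of depth ≤ k−1, so N_k = 2 + N_{k-1}^2.
N_0 = 2
N_1 = 2 + 2^2 = 6

6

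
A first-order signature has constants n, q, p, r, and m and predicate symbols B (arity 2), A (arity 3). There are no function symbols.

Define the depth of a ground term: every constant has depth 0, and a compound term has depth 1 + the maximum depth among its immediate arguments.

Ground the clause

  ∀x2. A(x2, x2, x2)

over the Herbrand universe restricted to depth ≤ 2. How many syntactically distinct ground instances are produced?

Ground terms of depth ≤ 2:
  With no function symbols every ground term is a constant, so there are exactly 5 ground terms at every depth bound.
  N_0 = 5
  N_1 = 5
  N_2 = 5
  Explicitly: n, q, p, r, m.
So there are 5 ground terms available for substitution.
The body mentions the single quantified variable x2; since ground terms form a free algebra, no two substitutions collapse to the same formula.
Number of ground instances = 5.

5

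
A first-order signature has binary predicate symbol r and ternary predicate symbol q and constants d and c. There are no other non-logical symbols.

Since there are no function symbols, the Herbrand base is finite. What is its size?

12

With no function symbols, the Herbrand universe is just the 2 constants.
Ground atoms per predicate: r: 2^2 = 4, q: 2^3 = 8.
Herbrand base size = 4 + 8 = 12.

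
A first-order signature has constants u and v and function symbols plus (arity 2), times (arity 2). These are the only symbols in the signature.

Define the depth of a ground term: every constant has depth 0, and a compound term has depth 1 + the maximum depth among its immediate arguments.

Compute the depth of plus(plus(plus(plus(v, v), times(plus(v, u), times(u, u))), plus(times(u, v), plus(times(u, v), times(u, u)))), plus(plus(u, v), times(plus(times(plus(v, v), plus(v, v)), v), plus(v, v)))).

depth(plus(v, v)) = 1 + max(0, 0) = 1
depth(plus(v, u)) = 1 + max(0, 0) = 1
depth(times(u, u)) = 1 + max(0, 0) = 1
depth(times(plus(v, u), times(u, u))) = 1 + max(1, 1) = 2
depth(plus(plus(v, v), times(plus(v, u), times(u, u)))) = 1 + max(1, 2) = 3
depth(times(u, v)) = 1 + max(0, 0) = 1
depth(plus(times(u, v), times(u, u))) = 1 + max(1, 1) = 2
depth(plus(times(u, v), plus(times(u, v), times(u, u)))) = 1 + max(1, 2) = 3
depth(plus(plus(plus(v, v), times(plus(v, u), times(u, u))), plus(times(u, v), plus(times(u, v), times(u, u))))) = 1 + max(3, 3) = 4
depth(plus(u, v)) = 1 + max(0, 0) = 1
depth(times(plus(v, v), plus(v, v))) = 1 + max(1, 1) = 2
depth(plus(times(plus(v, v), plus(v, v)), v)) = 1 + max(2, 0) = 3
depth(times(plus(times(plus(v, v), plus(v, v)), v), plus(v, v))) = 1 + max(3, 1) = 4
depth(plus(plus(u, v), times(plus(times(plus(v, v), plus(v, v)), v), plus(v, v)))) = 1 + max(1, 4) = 5
depth(plus(plus(plus(plus(v, v), times(plus(v, u), times(u, u))), plus(times(u, v), plus(times(u, v), times(u, u)))), plus(plus(u, v), times(plus(times(plus(v, v), plus(v, v)), v), plus(v, v))))) = 1 + max(4, 5) = 6

6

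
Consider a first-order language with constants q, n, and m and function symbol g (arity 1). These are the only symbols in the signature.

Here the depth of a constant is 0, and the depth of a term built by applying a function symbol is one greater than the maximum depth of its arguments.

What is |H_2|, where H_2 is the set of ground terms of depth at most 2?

Write N_k for the number of ground terms of depth ≤ k. A term of depth ≤ k is either a constant or a function symbol applied to arguments of depth ≤ k−1, so N_k = 3 + N_{k-1}.
N_0 = 3
N_1 = 3 + 3 = 6
N_2 = 3 + 6 = 9

9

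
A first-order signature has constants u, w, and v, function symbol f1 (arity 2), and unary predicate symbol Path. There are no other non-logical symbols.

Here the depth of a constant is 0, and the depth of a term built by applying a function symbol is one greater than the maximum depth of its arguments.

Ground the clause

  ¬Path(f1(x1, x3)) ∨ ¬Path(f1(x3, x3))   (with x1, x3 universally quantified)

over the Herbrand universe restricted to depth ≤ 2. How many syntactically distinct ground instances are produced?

21609

Ground terms of depth ≤ 2:
  Count level by level. With function symbols f1/2, the terms of depth ≤ k are the 3 constants together with each function applied to depth-≤(k−1) tuples, so N_k = 3 + N_{k-1}^2.
  N_0 = 3
  N_1 = 3 + 3^2 = 12
  N_2 = 3 + 12^2 = 147
So there are 147 ground terms available for substitution.
The clause has 2 distinct variables (x1, x3), each appearing in the body. In the free term algebra distinct substitutions yield syntactically distinct ground instances.
Number of ground instances = 147^2 = 21609.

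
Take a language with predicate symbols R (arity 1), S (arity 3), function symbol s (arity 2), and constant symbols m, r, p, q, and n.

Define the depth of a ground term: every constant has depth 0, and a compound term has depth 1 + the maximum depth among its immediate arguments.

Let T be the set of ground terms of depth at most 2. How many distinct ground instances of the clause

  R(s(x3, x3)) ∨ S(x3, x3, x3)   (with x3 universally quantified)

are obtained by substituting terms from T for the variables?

905

Ground terms of depth ≤ 2:
  Count level by level. With function symbols s/2, the terms of depth ≤ k are the 5 constants together with each function applied to depth-≤(k−1) tuples, so N_k = 5 + N_{k-1}^2.
  N_0 = 5
  N_1 = 5 + 5^2 = 30
  N_2 = 5 + 30^2 = 905
So there are 905 ground terms available for substitution.
There is 1 variable to instantiate (x3),  occurring in at least one literal, so different choices give different ground instances.
Number of ground instances = 905.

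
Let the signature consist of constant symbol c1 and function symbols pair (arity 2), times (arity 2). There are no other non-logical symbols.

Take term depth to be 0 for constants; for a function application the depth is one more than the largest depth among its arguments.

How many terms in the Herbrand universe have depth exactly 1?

2

Count level by level. With function symbols pair/2, times/2, the terms of depth ≤ k are the 1 constant together with each function applied to depth-≤(k−1) tuples, so N_k = 1 + N_{k-1}^2 + N_{k-1}^2.
N_0 = 1
N_1 = 1 + 1^2 + 1^2 = 3
Terms of depth exactly 1: N_1 − N_0 = 3 − 1 = 2.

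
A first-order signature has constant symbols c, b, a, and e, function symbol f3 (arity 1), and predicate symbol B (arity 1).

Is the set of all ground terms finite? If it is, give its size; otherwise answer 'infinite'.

infinite

The signature has at least one function symbol (f3, arity 1) and at least one constant (c).
Iterating f3 gives infinitely many distinct ground terms: c, f3(c), f3(f3(c)), ...
So the Herbrand universe is infinite.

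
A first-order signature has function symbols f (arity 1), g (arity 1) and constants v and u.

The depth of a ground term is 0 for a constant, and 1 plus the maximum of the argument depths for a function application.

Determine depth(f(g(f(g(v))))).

4

depth(g(v)) = 1 + depth(v) = 1 + 0 = 1
depth(f(g(v))) = 1 + depth(g(v)) = 1 + 1 = 2
depth(g(f(g(v)))) = 1 + depth(f(g(v))) = 1 + 2 = 3
depth(f(g(f(g(v))))) = 1 + depth(g(f(g(v)))) = 1 + 3 = 4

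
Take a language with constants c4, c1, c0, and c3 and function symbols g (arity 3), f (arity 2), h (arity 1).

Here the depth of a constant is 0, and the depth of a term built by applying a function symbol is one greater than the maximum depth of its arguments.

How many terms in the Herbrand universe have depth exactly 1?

Let N_k count ground terms of depth at most k. Each non-constant term of depth ≤ k is some function symbol applied to depth-≤(k−1) arguments, giving N_k = 4 + N_{k-1}^3 + N_{k-1}^2 + N_{k-1}.
N_0 = 4
N_1 = 4 + 4^3 + 4^2 + 4 = 88
Terms of depth exactly 1: N_1 − N_0 = 88 − 4 = 84.

84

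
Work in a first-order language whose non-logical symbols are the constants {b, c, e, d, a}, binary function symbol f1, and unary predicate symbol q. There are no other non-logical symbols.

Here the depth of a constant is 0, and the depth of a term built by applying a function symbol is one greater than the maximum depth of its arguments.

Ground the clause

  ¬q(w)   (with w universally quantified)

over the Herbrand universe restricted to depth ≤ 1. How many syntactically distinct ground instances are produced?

30

Ground terms of depth ≤ 1:
  Write N_k for the number of ground terms of depth ≤ k. A term of depth ≤ k is either a constant or a function symbol applied to arguments of depth ≤ k−1, so N_k = 5 + N_{k-1}^2.
  N_0 = 5
  N_1 = 5 + 5^2 = 30
So there are 30 ground terms available for substitution.
There is 1 variable to instantiate (w),  occurring in at least one literal, so different choices give different ground instances.
Number of ground instances = 30.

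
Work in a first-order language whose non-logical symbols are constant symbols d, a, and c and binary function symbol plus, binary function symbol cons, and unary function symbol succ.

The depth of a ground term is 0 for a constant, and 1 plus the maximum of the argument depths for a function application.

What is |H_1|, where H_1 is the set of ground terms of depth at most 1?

24

Count level by level. With function symbols plus/2, cons/2, succ/1, the terms of depth ≤ k are the 3 constants together with each function applied to depth-≤(k−1) tuples, so N_k = 3 + N_{k-1}^2 + N_{k-1}^2 + N_{k-1}.
N_0 = 3
N_1 = 3 + 3^2 + 3^2 + 3 = 24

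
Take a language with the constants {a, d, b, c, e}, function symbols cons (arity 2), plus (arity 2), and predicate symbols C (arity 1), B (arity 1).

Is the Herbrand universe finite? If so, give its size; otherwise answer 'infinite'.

The signature has at least one function symbol (cons, arity 2) and at least one constant (a).
Iterating cons gives infinitely many distinct ground terms: a, cons(a, a), cons(cons(a, a), cons(a, a)), ...
So the Herbrand universe is infinite.

infinite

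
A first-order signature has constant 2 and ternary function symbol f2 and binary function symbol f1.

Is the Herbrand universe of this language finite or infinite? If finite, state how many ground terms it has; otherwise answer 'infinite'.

infinite

The signature has at least one function symbol (f2, arity 3) and at least one constant (2).
Iterating f2 gives infinitely many distinct ground terms: 2, f2(2, 2, 2), f2(f2(2, 2, 2), f2(2, 2, 2), f2(2, 2, 2)), ...
So the Herbrand universe is infinite.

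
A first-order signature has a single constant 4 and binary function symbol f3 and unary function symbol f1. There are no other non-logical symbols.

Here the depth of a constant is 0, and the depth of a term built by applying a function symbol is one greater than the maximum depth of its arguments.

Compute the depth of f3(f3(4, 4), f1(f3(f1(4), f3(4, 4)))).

4

depth(f3(4, 4)) = 1 + max(0, 0) = 1
depth(f1(4)) = 1 + depth(4) = 1 + 0 = 1
depth(f3(f1(4), f3(4, 4))) = 1 + max(1, 1) = 2
depth(f1(f3(f1(4), f3(4, 4)))) = 1 + depth(f3(f1(4), f3(4, 4))) = 1 + 2 = 3
depth(f3(f3(4, 4), f1(f3(f1(4), f3(4, 4))))) = 1 + max(1, 3) = 4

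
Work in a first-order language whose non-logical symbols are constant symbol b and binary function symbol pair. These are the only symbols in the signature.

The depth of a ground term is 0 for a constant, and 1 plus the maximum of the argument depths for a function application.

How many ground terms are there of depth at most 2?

If N_k denotes the number of depth-≤k ground terms, the 1 constant gives N_0 = 1, and each function symbol of arity r contributes N_{k-1}^r new terms at level k: N_k = 1 + N_{k-1}^2.
N_0 = 1
N_1 = 1 + 1^2 = 2
N_2 = 1 + 2^2 = 5
Explicitly: b, pair(b, b), pair(b, pair(b, b)), pair(pair(b, b), b), pair(pair(b, b), pair(b, b)).

5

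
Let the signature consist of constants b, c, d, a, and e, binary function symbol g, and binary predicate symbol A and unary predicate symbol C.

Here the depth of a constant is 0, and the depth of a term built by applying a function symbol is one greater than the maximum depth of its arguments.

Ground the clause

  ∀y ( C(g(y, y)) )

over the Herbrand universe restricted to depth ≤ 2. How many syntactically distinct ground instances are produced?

Ground terms of depth ≤ 2:
  Count level by level. With function symbols g/2, the terms of depth ≤ k are the 5 constants together with each function applied to depth-≤(k−1) tuples, so N_k = 5 + N_{k-1}^2.
  N_0 = 5
  N_1 = 5 + 5^2 = 30
  N_2 = 5 + 30^2 = 905
So there are 905 ground terms available for substitution.
There is 1 variable to instantiate (y),  occurring in at least one literal, so different choices give different ground instances.
Number of ground instances = 905.

905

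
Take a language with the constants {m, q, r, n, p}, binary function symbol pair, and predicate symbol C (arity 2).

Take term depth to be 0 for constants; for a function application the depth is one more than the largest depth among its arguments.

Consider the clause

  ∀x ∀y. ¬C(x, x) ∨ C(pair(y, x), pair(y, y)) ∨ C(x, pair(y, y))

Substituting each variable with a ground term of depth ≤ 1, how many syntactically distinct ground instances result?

900

Ground terms of depth ≤ 1:
  Count level by level. With function symbols pair/2, the terms of depth ≤ k are the 5 constants together with each function applied to depth-≤(k−1) tuples, so N_k = 5 + N_{k-1}^2.
  N_0 = 5
  N_1 = 5 + 5^2 = 30
So there are 30 ground terms available for substitution.
Each of x, y ranges independently over the available ground terms, and distinct assignments produce distinct instances.
Number of ground instances = 30^2 = 900.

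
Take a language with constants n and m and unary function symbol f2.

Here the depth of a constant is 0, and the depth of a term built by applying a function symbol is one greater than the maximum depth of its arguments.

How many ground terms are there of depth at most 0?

2

Count level by level. With function symbols f2/1, the terms of depth ≤ k are the 2 constants together with each function applied to depth-≤(k−1) tuples, so N_k = 2 + N_{k-1}.
N_0 = 2
Explicitly: n, m.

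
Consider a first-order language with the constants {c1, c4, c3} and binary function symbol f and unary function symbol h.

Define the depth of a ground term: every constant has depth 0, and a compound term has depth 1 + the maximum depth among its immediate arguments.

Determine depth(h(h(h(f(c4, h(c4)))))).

depth(h(c4)) = 1 + depth(c4) = 1 + 0 = 1
depth(f(c4, h(c4))) = 1 + max(0, 1) = 2
depth(h(f(c4, h(c4)))) = 1 + depth(f(c4, h(c4))) = 1 + 2 = 3
depth(h(h(f(c4, h(c4))))) = 1 + depth(h(f(c4, h(c4)))) = 1 + 3 = 4
depth(h(h(h(f(c4, h(c4)))))) = 1 + depth(h(h(f(c4, h(c4))))) = 1 + 4 = 5

5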